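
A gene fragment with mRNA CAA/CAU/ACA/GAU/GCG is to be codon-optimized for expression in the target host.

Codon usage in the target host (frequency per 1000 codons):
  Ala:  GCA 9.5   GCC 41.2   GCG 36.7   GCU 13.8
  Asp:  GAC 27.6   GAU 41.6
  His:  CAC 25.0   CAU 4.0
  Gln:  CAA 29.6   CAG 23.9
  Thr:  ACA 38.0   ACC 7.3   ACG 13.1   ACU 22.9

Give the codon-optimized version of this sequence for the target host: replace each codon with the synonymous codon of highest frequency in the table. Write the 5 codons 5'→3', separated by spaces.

Codon 1 (Gln): best is CAA at 29.6.
Codon 2 (His): best is CAC at 25.0.
Codon 3 (Thr): best is ACA at 38.0.
Codon 4 (Asp): best is GAU at 41.6.
Codon 5 (Ala): best is GCC at 41.2.

CAA CAC ACA GAU GCC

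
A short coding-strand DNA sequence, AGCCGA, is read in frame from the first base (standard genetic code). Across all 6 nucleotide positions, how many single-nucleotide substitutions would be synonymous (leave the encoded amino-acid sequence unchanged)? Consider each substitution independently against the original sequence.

Codon 1 (AGC, Ser): 1 synonymous substitution.
Codon 2 (CGA, Arg): 4 synonymous substitutions.
Total: 1 + 4 = 5.

5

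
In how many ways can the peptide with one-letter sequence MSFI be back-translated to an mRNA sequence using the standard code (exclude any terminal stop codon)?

Met: 1 codon.
Ser: 6 codons.
Phe: 2 codons.
Ile: 3 codons.
1 × 6 × 2 × 3 = 36.

36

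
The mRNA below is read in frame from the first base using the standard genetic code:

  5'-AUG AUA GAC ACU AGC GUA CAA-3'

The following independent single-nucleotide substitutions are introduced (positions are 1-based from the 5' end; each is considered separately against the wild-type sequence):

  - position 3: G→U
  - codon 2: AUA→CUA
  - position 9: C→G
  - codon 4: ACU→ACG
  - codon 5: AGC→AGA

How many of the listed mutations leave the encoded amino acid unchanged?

1

Codon 1: AUG (Met) → AUU (Ile) — missense.
Codon 2: AUA (Ile) → CUA (Leu) — missense.
Codon 3: GAC (Asp) → GAG (Glu) — missense.
Codon 4: ACU (Thr) → ACG (Thr) — synonymous.
Codon 5: AGC (Ser) → AGA (Arg) — missense.
Synonymous: 1 of 5.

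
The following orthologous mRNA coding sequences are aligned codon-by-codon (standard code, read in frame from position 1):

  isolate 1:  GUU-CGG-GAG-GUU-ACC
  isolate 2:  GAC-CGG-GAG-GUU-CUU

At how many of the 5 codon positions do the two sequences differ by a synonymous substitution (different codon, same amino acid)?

Codon 1: GUU Val / GAC Asp — nonsynonymous.
Codon 2: CGG Arg / CGG Arg — identical.
Codon 3: GAG Glu / GAG Glu — identical.
Codon 4: GUU Val / GUU Val — identical.
Codon 5: ACC Thr / CUU Leu — nonsynonymous.
Synonymous differences: 0.

0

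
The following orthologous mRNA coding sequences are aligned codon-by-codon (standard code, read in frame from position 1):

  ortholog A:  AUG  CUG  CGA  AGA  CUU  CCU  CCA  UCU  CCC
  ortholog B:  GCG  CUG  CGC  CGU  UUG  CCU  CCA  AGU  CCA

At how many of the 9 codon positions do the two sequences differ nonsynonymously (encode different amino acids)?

Codon 1: AUG Met / GCG Ala — nonsynonymous.
Codon 2: CUG Leu / CUG Leu — identical.
Codon 3: CGA Arg / CGC Arg — synonymous.
Codon 4: AGA Arg / CGU Arg — synonymous.
Codon 5: CUU Leu / UUG Leu — synonymous.
Codon 6: CCU Pro / CCU Pro — identical.
Codon 7: CCA Pro / CCA Pro — identical.
Codon 8: UCU Ser / AGU Ser — synonymous.
Codon 9: CCC Pro / CCA Pro — synonymous.
Nonsynonymous differences: 1.

1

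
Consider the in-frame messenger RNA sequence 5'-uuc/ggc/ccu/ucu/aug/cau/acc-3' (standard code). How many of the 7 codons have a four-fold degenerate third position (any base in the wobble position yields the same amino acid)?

4

Codon 1 UUC (Phe): third position 2-fold.
Codon 2 GGC (Gly): third position 4-fold.
Codon 3 CCU (Pro): third position 4-fold.
Codon 4 UCU (Ser): third position 4-fold.
Codon 5 AUG (Met): third position 1-fold.
Codon 6 CAU (His): third position 2-fold.
Codon 7 ACC (Thr): third position 4-fold.
Four-fold degenerate third positions: 4.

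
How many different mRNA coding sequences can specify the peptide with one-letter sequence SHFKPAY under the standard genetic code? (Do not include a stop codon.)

Ser: 6 codons.
His: 2 codons.
Phe: 2 codons.
Lys: 2 codons.
Pro: 4 codons.
Ala: 4 codons.
Tyr: 2 codons.
6 × 2 × 2 × 2 × 4 × 4 × 2 = 1536.

1536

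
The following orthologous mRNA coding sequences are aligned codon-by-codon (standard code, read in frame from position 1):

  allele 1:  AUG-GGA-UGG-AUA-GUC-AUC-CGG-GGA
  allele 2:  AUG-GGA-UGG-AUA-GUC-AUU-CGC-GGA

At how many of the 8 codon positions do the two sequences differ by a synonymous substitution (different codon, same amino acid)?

Codon 1: AUG Met / AUG Met — identical.
Codon 2: GGA Gly / GGA Gly — identical.
Codon 3: UGG Trp / UGG Trp — identical.
Codon 4: AUA Ile / AUA Ile — identical.
Codon 5: GUC Val / GUC Val — identical.
Codon 6: AUC Ile / AUU Ile — synonymous.
Codon 7: CGG Arg / CGC Arg — synonymous.
Codon 8: GGA Gly / GGA Gly — identical.
Synonymous differences: 2.

2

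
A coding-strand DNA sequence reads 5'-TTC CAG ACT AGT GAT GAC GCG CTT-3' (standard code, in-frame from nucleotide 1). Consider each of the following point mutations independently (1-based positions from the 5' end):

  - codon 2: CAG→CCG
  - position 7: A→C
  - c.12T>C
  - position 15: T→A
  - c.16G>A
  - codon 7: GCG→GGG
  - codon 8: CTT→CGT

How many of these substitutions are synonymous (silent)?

Codon 2: CAG (Gln) → CCG (Pro) — missense.
Codon 3: ACT (Thr) → CCT (Pro) — missense.
Codon 4: AGT (Ser) → AGC (Ser) — synonymous.
Codon 5: GAT (Asp) → GAA (Glu) — missense.
Codon 6: GAC (Asp) → AAC (Asn) — missense.
Codon 7: GCG (Ala) → GGG (Gly) — missense.
Codon 8: CTT (Leu) → CGT (Arg) — missense.
Synonymous: 1 of 7.

1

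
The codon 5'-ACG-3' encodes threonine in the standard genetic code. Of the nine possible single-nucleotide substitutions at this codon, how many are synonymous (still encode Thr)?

3

Position 1: none → 0 synonymous.
Position 2: none → 0 synonymous.
Position 3: ACU, ACC, ACA → 3 synonymous.
Total: 0 + 0 + 3 = 3.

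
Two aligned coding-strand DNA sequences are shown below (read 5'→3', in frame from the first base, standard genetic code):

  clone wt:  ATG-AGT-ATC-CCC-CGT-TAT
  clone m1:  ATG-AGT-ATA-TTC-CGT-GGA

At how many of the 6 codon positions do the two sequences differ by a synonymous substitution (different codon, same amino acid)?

Codon 1: ATG Met / ATG Met — identical.
Codon 2: AGT Ser / AGT Ser — identical.
Codon 3: ATC Ile / ATA Ile — synonymous.
Codon 4: CCC Pro / TTC Phe — nonsynonymous.
Codon 5: CGT Arg / CGT Arg — identical.
Codon 6: TAT Tyr / GGA Gly — nonsynonymous.
Synonymous differences: 1.

1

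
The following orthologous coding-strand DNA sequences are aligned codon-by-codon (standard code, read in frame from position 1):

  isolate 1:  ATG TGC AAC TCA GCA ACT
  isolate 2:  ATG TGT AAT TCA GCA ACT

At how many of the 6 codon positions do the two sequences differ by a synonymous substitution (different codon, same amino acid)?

2

Codon 1: ATG Met / ATG Met — identical.
Codon 2: TGC Cys / TGT Cys — synonymous.
Codon 3: AAC Asn / AAT Asn — synonymous.
Codon 4: TCA Ser / TCA Ser — identical.
Codon 5: GCA Ala / GCA Ala — identical.
Codon 6: ACT Thr / ACT Thr — identical.
Synonymous differences: 2.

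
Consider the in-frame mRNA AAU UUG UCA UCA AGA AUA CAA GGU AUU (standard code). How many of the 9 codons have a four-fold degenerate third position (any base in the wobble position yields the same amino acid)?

3

Codon 1 AAU (Asn): third position 2-fold.
Codon 2 UUG (Leu): third position 2-fold.
Codon 3 UCA (Ser): third position 4-fold.
Codon 4 UCA (Ser): third position 4-fold.
Codon 5 AGA (Arg): third position 2-fold.
Codon 6 AUA (Ile): third position 3-fold.
Codon 7 CAA (Gln): third position 2-fold.
Codon 8 GGU (Gly): third position 4-fold.
Codon 9 AUU (Ile): third position 3-fold.
Four-fold degenerate third positions: 3.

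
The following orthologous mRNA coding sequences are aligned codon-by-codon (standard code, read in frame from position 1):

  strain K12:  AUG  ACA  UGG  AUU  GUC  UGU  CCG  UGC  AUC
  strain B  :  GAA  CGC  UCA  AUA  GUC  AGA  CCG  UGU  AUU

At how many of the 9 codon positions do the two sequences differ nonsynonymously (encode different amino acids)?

4

Codon 1: AUG Met / GAA Glu — nonsynonymous.
Codon 2: ACA Thr / CGC Arg — nonsynonymous.
Codon 3: UGG Trp / UCA Ser — nonsynonymous.
Codon 4: AUU Ile / AUA Ile — synonymous.
Codon 5: GUC Val / GUC Val — identical.
Codon 6: UGU Cys / AGA Arg — nonsynonymous.
Codon 7: CCG Pro / CCG Pro — identical.
Codon 8: UGC Cys / UGU Cys — synonymous.
Codon 9: AUC Ile / AUU Ile — synonymous.
Nonsynonymous differences: 4.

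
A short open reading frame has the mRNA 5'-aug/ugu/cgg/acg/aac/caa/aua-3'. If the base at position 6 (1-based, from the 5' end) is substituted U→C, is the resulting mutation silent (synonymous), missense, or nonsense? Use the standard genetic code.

silent

Position 6 falls in codon 2: UGU → Cys.
After the substitution the codon is UGC → Cys.
Both encode Cys, so the change is synonymous.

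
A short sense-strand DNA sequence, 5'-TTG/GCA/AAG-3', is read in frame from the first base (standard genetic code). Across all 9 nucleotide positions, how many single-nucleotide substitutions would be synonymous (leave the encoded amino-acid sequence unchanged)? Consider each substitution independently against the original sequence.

6

Codon 1 (TTG, Leu): 2 synonymous substitutions.
Codon 2 (GCA, Ala): 3 synonymous substitutions.
Codon 3 (AAG, Lys): 1 synonymous substitution.
Total: 2 + 3 + 1 = 6.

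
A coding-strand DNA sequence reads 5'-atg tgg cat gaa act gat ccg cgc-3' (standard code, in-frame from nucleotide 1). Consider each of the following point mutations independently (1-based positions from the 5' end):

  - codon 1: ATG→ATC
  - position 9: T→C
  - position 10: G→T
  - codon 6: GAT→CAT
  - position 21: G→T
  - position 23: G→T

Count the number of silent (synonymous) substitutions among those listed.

Codon 1: ATG (Met) → ATC (Ile) — missense.
Codon 3: CAT (His) → CAC (His) — synonymous.
Codon 4: GAA (Glu) → TAA (Stop) — nonsense.
Codon 6: GAT (Asp) → CAT (His) — missense.
Codon 7: CCG (Pro) → CCT (Pro) — synonymous.
Codon 8: CGC (Arg) → CTC (Leu) — missense.
Synonymous: 2 of 6.

2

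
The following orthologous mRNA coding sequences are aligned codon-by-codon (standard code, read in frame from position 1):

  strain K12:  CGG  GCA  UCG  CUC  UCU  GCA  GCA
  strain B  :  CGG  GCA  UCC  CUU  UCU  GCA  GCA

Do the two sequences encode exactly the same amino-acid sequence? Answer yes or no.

Codon 1: CGG Arg / CGG Arg — identical.
Codon 2: GCA Ala / GCA Ala — identical.
Codon 3: UCG Ser / UCC Ser — synonymous.
Codon 4: CUC Leu / CUU Leu — synonymous.
Codon 5: UCU Ser / UCU Ser — identical.
Codon 6: GCA Ala / GCA Ala — identical.
Codon 7: GCA Ala / GCA Ala — identical.
Nonsynonymous differences: 0 → same protein.

yes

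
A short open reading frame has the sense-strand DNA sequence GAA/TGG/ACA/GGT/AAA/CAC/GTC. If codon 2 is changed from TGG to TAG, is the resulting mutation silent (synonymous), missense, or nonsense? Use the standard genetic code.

nonsense

Position 5 falls in codon 2: TGG → Trp.
After the substitution the codon is TAG → Stop.
The new codon is a stop codon, so this is a nonsense mutation.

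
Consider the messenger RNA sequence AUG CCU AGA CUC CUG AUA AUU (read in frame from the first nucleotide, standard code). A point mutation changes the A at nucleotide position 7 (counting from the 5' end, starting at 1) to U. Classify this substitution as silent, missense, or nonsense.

Position 7 falls in codon 3: AGA → Arg.
After the substitution the codon is UGA → Stop.
The new codon is a stop codon, so this is a nonsense mutation.

nonsense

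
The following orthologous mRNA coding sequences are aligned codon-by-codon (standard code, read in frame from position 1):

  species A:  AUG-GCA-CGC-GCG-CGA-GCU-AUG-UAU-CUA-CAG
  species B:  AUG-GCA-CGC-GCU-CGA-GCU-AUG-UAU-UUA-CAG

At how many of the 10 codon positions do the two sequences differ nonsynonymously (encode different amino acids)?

0

Codon 1: AUG Met / AUG Met — identical.
Codon 2: GCA Ala / GCA Ala — identical.
Codon 3: CGC Arg / CGC Arg — identical.
Codon 4: GCG Ala / GCU Ala — synonymous.
Codon 5: CGA Arg / CGA Arg — identical.
Codon 6: GCU Ala / GCU Ala — identical.
Codon 7: AUG Met / AUG Met — identical.
Codon 8: UAU Tyr / UAU Tyr — identical.
Codon 9: CUA Leu / UUA Leu — synonymous.
Codon 10: CAG Gln / CAG Gln — identical.
Nonsynonymous differences: 0.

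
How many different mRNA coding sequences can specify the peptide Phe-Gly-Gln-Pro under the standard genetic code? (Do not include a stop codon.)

Phe: 2 codons.
Gly: 4 codons.
Gln: 2 codons.
Pro: 4 codons.
2 × 4 × 2 × 4 = 64.

64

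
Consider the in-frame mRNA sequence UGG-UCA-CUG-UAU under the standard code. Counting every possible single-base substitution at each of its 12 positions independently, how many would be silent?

8

Codon 1 (UGG, Trp): 0 synonymous substitutions.
Codon 2 (UCA, Ser): 3 synonymous substitutions.
Codon 3 (CUG, Leu): 4 synonymous substitutions.
Codon 4 (UAU, Tyr): 1 synonymous substitution.
Total: 0 + 3 + 4 + 1 = 8.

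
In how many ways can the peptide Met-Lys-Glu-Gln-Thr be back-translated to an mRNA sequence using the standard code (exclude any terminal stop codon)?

32

Met: 1 codon.
Lys: 2 codons.
Glu: 2 codons.
Gln: 2 codons.
Thr: 4 codons.
1 × 2 × 2 × 2 × 4 = 32.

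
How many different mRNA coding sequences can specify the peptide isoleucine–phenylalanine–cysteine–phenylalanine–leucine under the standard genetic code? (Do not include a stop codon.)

Ile: 3 codons.
Phe: 2 codons.
Cys: 2 codons.
Phe: 2 codons.
Leu: 6 codons.
3 × 2 × 2 × 2 × 6 = 144.

144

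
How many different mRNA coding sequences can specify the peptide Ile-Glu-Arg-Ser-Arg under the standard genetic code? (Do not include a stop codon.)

1296

Ile: 3 codons.
Glu: 2 codons.
Arg: 6 codons.
Ser: 6 codons.
Arg: 6 codons.
3 × 2 × 6 × 6 × 6 = 1296.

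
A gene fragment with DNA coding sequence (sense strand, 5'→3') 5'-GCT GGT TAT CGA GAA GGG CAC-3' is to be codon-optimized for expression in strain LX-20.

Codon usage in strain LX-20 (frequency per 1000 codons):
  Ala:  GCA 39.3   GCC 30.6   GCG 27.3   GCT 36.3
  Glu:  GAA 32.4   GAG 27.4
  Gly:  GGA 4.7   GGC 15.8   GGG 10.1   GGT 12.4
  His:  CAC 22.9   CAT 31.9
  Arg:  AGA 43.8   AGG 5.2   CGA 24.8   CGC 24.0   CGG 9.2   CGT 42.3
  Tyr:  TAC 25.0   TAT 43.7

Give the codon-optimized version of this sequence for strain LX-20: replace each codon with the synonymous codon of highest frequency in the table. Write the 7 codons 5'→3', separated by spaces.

GCA GGC TAT AGA GAA GGC CAT

Codon 1 (Ala): best is GCA at 39.3.
Codon 2 (Gly): best is GGC at 15.8.
Codon 3 (Tyr): best is TAT at 43.7.
Codon 4 (Arg): best is AGA at 43.8.
Codon 5 (Glu): best is GAA at 32.4.
Codon 6 (Gly): best is GGC at 15.8.
Codon 7 (His): best is CAT at 31.9.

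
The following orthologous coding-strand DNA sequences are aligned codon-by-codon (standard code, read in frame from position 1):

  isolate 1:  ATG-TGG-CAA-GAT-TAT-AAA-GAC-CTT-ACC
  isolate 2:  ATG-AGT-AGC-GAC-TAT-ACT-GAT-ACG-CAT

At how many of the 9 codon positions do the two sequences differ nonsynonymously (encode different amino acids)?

5

Codon 1: ATG Met / ATG Met — identical.
Codon 2: TGG Trp / AGT Ser — nonsynonymous.
Codon 3: CAA Gln / AGC Ser — nonsynonymous.
Codon 4: GAT Asp / GAC Asp — synonymous.
Codon 5: TAT Tyr / TAT Tyr — identical.
Codon 6: AAA Lys / ACT Thr — nonsynonymous.
Codon 7: GAC Asp / GAT Asp — synonymous.
Codon 8: CTT Leu / ACG Thr — nonsynonymous.
Codon 9: ACC Thr / CAT His — nonsynonymous.
Nonsynonymous differences: 5.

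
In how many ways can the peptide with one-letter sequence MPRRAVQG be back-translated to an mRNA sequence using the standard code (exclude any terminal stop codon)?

18432

Met: 1 codon.
Pro: 4 codons.
Arg: 6 codons.
Arg: 6 codons.
Ala: 4 codons.
Val: 4 codons.
Gln: 2 codons.
Gly: 4 codons.
1 × 4 × 6 × 6 × 4 × 4 × 2 × 4 = 18432.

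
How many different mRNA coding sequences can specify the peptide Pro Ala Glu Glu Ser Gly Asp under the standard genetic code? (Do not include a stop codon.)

3072

Pro: 4 codons.
Ala: 4 codons.
Glu: 2 codons.
Glu: 2 codons.
Ser: 6 codons.
Gly: 4 codons.
Asp: 2 codons.
4 × 4 × 2 × 2 × 6 × 4 × 2 = 3072.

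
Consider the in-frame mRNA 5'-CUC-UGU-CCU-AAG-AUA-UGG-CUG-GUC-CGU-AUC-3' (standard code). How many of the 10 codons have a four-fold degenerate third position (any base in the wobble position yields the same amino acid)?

Codon 1 CUC (Leu): third position 4-fold.
Codon 2 UGU (Cys): third position 2-fold.
Codon 3 CCU (Pro): third position 4-fold.
Codon 4 AAG (Lys): third position 2-fold.
Codon 5 AUA (Ile): third position 3-fold.
Codon 6 UGG (Trp): third position 1-fold.
Codon 7 CUG (Leu): third position 4-fold.
Codon 8 GUC (Val): third position 4-fold.
Codon 9 CGU (Arg): third position 4-fold.
Codon 10 AUC (Ile): third position 3-fold.
Four-fold degenerate third positions: 5.

5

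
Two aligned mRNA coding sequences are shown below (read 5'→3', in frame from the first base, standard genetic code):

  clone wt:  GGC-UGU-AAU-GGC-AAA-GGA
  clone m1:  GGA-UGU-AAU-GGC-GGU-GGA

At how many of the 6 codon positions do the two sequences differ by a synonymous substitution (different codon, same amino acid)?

Codon 1: GGC Gly / GGA Gly — synonymous.
Codon 2: UGU Cys / UGU Cys — identical.
Codon 3: AAU Asn / AAU Asn — identical.
Codon 4: GGC Gly / GGC Gly — identical.
Codon 5: AAA Lys / GGU Gly — nonsynonymous.
Codon 6: GGA Gly / GGA Gly — identical.
Synonymous differences: 1.

1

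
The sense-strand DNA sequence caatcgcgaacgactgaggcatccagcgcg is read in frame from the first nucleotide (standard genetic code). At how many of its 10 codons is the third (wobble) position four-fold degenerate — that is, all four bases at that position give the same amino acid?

Codon 1 CAA (Gln): third position 2-fold.
Codon 2 TCG (Ser): third position 4-fold.
Codon 3 CGA (Arg): third position 4-fold.
Codon 4 ACG (Thr): third position 4-fold.
Codon 5 ACT (Thr): third position 4-fold.
Codon 6 GAG (Glu): third position 2-fold.
Codon 7 GCA (Ala): third position 4-fold.
Codon 8 TCC (Ser): third position 4-fold.
Codon 9 AGC (Ser): third position 2-fold.
Codon 10 GCG (Ala): third position 4-fold.
Four-fold degenerate third positions: 7.

7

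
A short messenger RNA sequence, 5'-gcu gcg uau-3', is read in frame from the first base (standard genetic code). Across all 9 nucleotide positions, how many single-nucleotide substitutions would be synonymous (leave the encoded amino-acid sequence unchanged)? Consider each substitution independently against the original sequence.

Codon 1 (GCU, Ala): 3 synonymous substitutions.
Codon 2 (GCG, Ala): 3 synonymous substitutions.
Codon 3 (UAU, Tyr): 1 synonymous substitution.
Total: 3 + 3 + 1 = 7.

7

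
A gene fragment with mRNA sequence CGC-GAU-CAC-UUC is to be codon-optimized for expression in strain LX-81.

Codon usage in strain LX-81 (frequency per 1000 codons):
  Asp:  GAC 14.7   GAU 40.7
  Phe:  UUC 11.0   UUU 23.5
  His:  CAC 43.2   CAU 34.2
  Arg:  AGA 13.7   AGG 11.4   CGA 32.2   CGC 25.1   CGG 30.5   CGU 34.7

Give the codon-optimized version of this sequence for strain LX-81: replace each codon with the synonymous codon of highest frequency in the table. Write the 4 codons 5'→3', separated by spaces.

Codon 1 (Arg): best is CGU at 34.7.
Codon 2 (Asp): best is GAU at 40.7.
Codon 3 (His): best is CAC at 43.2.
Codon 4 (Phe): best is UUU at 23.5.

CGU GAU CAC UUU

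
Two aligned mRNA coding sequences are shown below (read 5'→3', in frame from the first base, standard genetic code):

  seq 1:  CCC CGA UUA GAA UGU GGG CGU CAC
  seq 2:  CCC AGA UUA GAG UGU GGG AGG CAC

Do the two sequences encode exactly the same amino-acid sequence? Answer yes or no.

Codon 1: CCC Pro / CCC Pro — identical.
Codon 2: CGA Arg / AGA Arg — synonymous.
Codon 3: UUA Leu / UUA Leu — identical.
Codon 4: GAA Glu / GAG Glu — synonymous.
Codon 5: UGU Cys / UGU Cys — identical.
Codon 6: GGG Gly / GGG Gly — identical.
Codon 7: CGU Arg / AGG Arg — synonymous.
Codon 8: CAC His / CAC His — identical.
Nonsynonymous differences: 0 → same protein.

yes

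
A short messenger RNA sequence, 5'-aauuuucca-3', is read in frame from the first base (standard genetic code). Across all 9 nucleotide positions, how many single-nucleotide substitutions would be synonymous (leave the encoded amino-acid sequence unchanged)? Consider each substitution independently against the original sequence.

5

Codon 1 (AAU, Asn): 1 synonymous substitution.
Codon 2 (UUU, Phe): 1 synonymous substitution.
Codon 3 (CCA, Pro): 3 synonymous substitutions.
Total: 1 + 1 + 3 = 5.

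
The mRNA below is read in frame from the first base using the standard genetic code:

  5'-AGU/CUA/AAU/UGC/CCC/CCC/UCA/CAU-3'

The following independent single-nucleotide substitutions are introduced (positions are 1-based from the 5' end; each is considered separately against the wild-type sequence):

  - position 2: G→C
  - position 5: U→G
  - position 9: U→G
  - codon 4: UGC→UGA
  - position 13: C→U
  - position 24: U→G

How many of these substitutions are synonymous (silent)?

0

Codon 1: AGU (Ser) → ACU (Thr) — missense.
Codon 2: CUA (Leu) → CGA (Arg) — missense.
Codon 3: AAU (Asn) → AAG (Lys) — missense.
Codon 4: UGC (Cys) → UGA (Stop) — nonsense.
Codon 5: CCC (Pro) → UCC (Ser) — missense.
Codon 8: CAU (His) → CAG (Gln) — missense.
Synonymous: 0 of 6.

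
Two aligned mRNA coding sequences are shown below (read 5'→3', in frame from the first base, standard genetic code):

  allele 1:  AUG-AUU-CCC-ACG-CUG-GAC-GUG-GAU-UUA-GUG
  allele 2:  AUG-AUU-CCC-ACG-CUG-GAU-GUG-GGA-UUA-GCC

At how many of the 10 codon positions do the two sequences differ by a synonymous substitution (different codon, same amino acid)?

Codon 1: AUG Met / AUG Met — identical.
Codon 2: AUU Ile / AUU Ile — identical.
Codon 3: CCC Pro / CCC Pro — identical.
Codon 4: ACG Thr / ACG Thr — identical.
Codon 5: CUG Leu / CUG Leu — identical.
Codon 6: GAC Asp / GAU Asp — synonymous.
Codon 7: GUG Val / GUG Val — identical.
Codon 8: GAU Asp / GGA Gly — nonsynonymous.
Codon 9: UUA Leu / UUA Leu — identical.
Codon 10: GUG Val / GCC Ala — nonsynonymous.
Synonymous differences: 1.

1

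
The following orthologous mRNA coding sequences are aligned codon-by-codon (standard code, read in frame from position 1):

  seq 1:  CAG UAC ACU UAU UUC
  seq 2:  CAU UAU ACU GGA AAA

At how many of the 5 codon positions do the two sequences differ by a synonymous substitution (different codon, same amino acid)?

Codon 1: CAG Gln / CAU His — nonsynonymous.
Codon 2: UAC Tyr / UAU Tyr — synonymous.
Codon 3: ACU Thr / ACU Thr — identical.
Codon 4: UAU Tyr / GGA Gly — nonsynonymous.
Codon 5: UUC Phe / AAA Lys — nonsynonymous.
Synonymous differences: 1.

1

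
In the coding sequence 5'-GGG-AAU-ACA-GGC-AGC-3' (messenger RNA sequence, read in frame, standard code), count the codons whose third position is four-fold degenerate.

Codon 1 GGG (Gly): third position 4-fold.
Codon 2 AAU (Asn): third position 2-fold.
Codon 3 ACA (Thr): third position 4-fold.
Codon 4 GGC (Gly): third position 4-fold.
Codon 5 AGC (Ser): third position 2-fold.
Four-fold degenerate third positions: 3.

3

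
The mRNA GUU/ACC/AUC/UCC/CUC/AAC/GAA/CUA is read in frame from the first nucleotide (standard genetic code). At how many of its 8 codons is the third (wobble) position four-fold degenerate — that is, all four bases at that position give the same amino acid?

Codon 1 GUU (Val): third position 4-fold.
Codon 2 ACC (Thr): third position 4-fold.
Codon 3 AUC (Ile): third position 3-fold.
Codon 4 UCC (Ser): third position 4-fold.
Codon 5 CUC (Leu): third position 4-fold.
Codon 6 AAC (Asn): third position 2-fold.
Codon 7 GAA (Glu): third position 2-fold.
Codon 8 CUA (Leu): third position 4-fold.
Four-fold degenerate third positions: 5.

5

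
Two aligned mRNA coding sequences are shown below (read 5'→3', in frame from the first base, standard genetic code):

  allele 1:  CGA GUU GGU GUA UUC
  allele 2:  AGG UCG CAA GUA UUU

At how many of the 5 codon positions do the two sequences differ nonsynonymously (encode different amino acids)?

2

Codon 1: CGA Arg / AGG Arg — synonymous.
Codon 2: GUU Val / UCG Ser — nonsynonymous.
Codon 3: GGU Gly / CAA Gln — nonsynonymous.
Codon 4: GUA Val / GUA Val — identical.
Codon 5: UUC Phe / UUU Phe — synonymous.
Nonsynonymous differences: 2.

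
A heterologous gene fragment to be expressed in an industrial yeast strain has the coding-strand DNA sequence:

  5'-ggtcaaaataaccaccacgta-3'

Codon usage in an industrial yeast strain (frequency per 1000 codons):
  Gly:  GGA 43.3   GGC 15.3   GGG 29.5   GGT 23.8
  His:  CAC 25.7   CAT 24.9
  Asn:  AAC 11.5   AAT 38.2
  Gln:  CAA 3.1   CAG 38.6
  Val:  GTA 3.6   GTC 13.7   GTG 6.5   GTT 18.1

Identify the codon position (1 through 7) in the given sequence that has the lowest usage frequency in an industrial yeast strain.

2

Codon 1 GGT (Gly): 23.8 per 1000.
Codon 2 CAA (Gln): 3.1 per 1000.
Codon 3 AAT (Asn): 38.2 per 1000.
Codon 4 AAC (Asn): 11.5 per 1000.
Codon 5 CAC (His): 25.7 per 1000.
Codon 6 CAC (His): 25.7 per 1000.
Codon 7 GTA (Val): 3.6 per 1000.
Lowest frequency is 3.1 at codon 2.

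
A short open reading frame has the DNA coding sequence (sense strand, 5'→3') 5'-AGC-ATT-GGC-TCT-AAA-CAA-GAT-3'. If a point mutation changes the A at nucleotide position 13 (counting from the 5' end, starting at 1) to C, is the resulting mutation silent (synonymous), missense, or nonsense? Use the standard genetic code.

missense

Position 13 falls in codon 5: AAA → Lys.
After the substitution the codon is CAA → Gln.
Lys ≠ Gln, so this is a missense mutation.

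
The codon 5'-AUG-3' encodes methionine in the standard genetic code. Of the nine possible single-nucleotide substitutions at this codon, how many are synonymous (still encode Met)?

0

Position 1: none → 0 synonymous.
Position 2: none → 0 synonymous.
Position 3: none → 0 synonymous.
Total: 0 + 0 + 0 = 0.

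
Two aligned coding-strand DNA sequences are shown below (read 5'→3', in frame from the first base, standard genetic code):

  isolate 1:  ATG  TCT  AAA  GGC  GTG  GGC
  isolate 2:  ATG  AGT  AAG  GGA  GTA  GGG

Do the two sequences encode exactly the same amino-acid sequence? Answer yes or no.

Codon 1: ATG Met / ATG Met — identical.
Codon 2: TCT Ser / AGT Ser — synonymous.
Codon 3: AAA Lys / AAG Lys — synonymous.
Codon 4: GGC Gly / GGA Gly — synonymous.
Codon 5: GTG Val / GTA Val — synonymous.
Codon 6: GGC Gly / GGG Gly — synonymous.
Nonsynonymous differences: 0 → same protein.

yes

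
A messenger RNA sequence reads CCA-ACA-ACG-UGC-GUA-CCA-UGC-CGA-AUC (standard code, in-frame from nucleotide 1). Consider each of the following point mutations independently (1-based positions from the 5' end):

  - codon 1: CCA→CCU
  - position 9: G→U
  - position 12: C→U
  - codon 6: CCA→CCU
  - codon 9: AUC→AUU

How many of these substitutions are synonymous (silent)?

Codon 1: CCA (Pro) → CCU (Pro) — synonymous.
Codon 3: ACG (Thr) → ACU (Thr) — synonymous.
Codon 4: UGC (Cys) → UGU (Cys) — synonymous.
Codon 6: CCA (Pro) → CCU (Pro) — synonymous.
Codon 9: AUC (Ile) → AUU (Ile) — synonymous.
Synonymous: 5 of 5.

5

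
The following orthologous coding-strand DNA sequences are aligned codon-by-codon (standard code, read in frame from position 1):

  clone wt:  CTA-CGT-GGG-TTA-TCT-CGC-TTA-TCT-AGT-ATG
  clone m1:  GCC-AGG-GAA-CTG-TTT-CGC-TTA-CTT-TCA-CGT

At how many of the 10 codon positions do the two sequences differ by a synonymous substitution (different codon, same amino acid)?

3

Codon 1: CTA Leu / GCC Ala — nonsynonymous.
Codon 2: CGT Arg / AGG Arg — synonymous.
Codon 3: GGG Gly / GAA Glu — nonsynonymous.
Codon 4: TTA Leu / CTG Leu — synonymous.
Codon 5: TCT Ser / TTT Phe — nonsynonymous.
Codon 6: CGC Arg / CGC Arg — identical.
Codon 7: TTA Leu / TTA Leu — identical.
Codon 8: TCT Ser / CTT Leu — nonsynonymous.
Codon 9: AGT Ser / TCA Ser — synonymous.
Codon 10: ATG Met / CGT Arg — nonsynonymous.
Synonymous differences: 3.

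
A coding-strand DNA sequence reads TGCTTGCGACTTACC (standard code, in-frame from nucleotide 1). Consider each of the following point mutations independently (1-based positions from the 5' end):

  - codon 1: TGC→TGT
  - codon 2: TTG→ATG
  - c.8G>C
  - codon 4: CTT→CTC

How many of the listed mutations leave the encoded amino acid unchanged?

2

Codon 1: TGC (Cys) → TGT (Cys) — synonymous.
Codon 2: TTG (Leu) → ATG (Met) — missense.
Codon 3: CGA (Arg) → CCA (Pro) — missense.
Codon 4: CTT (Leu) → CTC (Leu) — synonymous.
Synonymous: 2 of 4.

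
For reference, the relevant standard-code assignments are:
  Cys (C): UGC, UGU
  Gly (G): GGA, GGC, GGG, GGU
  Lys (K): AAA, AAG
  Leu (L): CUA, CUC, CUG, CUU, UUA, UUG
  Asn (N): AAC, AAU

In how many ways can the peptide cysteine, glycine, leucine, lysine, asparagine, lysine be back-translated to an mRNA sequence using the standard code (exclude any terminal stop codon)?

384

Cys: 2 codons.
Gly: 4 codons.
Leu: 6 codons.
Lys: 2 codons.
Asn: 2 codons.
Lys: 2 codons.
2 × 4 × 6 × 2 × 2 × 2 = 384.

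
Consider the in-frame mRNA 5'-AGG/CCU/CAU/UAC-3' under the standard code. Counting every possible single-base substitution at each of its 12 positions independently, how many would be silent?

Codon 1 (AGG, Arg): 2 synonymous substitutions.
Codon 2 (CCU, Pro): 3 synonymous substitutions.
Codon 3 (CAU, His): 1 synonymous substitution.
Codon 4 (UAC, Tyr): 1 synonymous substitution.
Total: 2 + 3 + 1 + 1 = 7.

7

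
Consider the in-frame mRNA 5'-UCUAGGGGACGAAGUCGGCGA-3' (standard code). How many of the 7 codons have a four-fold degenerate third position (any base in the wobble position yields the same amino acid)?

5

Codon 1 UCU (Ser): third position 4-fold.
Codon 2 AGG (Arg): third position 2-fold.
Codon 3 GGA (Gly): third position 4-fold.
Codon 4 CGA (Arg): third position 4-fold.
Codon 5 AGU (Ser): third position 2-fold.
Codon 6 CGG (Arg): third position 4-fold.
Codon 7 CGA (Arg): third position 4-fold.
Four-fold degenerate third positions: 5.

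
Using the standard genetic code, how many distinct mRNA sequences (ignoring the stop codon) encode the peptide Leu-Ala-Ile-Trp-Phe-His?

Leu: 6 codons.
Ala: 4 codons.
Ile: 3 codons.
Trp: 1 codon.
Phe: 2 codons.
His: 2 codons.
6 × 4 × 3 × 1 × 2 × 2 = 288.

288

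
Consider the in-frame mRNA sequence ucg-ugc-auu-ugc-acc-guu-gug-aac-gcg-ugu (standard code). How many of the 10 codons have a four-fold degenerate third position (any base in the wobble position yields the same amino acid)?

Codon 1 UCG (Ser): third position 4-fold.
Codon 2 UGC (Cys): third position 2-fold.
Codon 3 AUU (Ile): third position 3-fold.
Codon 4 UGC (Cys): third position 2-fold.
Codon 5 ACC (Thr): third position 4-fold.
Codon 6 GUU (Val): third position 4-fold.
Codon 7 GUG (Val): third position 4-fold.
Codon 8 AAC (Asn): third position 2-fold.
Codon 9 GCG (Ala): third position 4-fold.
Codon 10 UGU (Cys): third position 2-fold.
Four-fold degenerate third positions: 5.

5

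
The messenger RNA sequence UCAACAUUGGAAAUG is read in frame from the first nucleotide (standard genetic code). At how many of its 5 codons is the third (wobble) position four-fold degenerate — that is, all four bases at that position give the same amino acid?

Codon 1 UCA (Ser): third position 4-fold.
Codon 2 ACA (Thr): third position 4-fold.
Codon 3 UUG (Leu): third position 2-fold.
Codon 4 GAA (Glu): third position 2-fold.
Codon 5 AUG (Met): third position 1-fold.
Four-fold degenerate third positions: 2.

2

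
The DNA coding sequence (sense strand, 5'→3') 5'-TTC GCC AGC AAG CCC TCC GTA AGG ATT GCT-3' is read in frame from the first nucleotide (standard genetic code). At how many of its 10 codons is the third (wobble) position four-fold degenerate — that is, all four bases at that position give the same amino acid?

5

Codon 1 TTC (Phe): third position 2-fold.
Codon 2 GCC (Ala): third position 4-fold.
Codon 3 AGC (Ser): third position 2-fold.
Codon 4 AAG (Lys): third position 2-fold.
Codon 5 CCC (Pro): third position 4-fold.
Codon 6 TCC (Ser): third position 4-fold.
Codon 7 GTA (Val): third position 4-fold.
Codon 8 AGG (Arg): third position 2-fold.
Codon 9 ATT (Ile): third position 3-fold.
Codon 10 GCT (Ala): third position 4-fold.
Four-fold degenerate third positions: 5.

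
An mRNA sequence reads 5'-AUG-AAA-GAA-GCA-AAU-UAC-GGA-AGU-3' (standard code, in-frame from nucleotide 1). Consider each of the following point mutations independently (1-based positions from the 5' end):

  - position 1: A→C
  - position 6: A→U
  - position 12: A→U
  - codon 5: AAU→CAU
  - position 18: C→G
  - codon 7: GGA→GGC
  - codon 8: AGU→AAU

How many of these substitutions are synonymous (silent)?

2

Codon 1: AUG (Met) → CUG (Leu) — missense.
Codon 2: AAA (Lys) → AAU (Asn) — missense.
Codon 4: GCA (Ala) → GCU (Ala) — synonymous.
Codon 5: AAU (Asn) → CAU (His) — missense.
Codon 6: UAC (Tyr) → UAG (Stop) — nonsense.
Codon 7: GGA (Gly) → GGC (Gly) — synonymous.
Codon 8: AGU (Ser) → AAU (Asn) — missense.
Synonymous: 2 of 7.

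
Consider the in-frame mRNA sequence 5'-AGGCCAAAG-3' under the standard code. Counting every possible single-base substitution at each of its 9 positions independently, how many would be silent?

6

Codon 1 (AGG, Arg): 2 synonymous substitutions.
Codon 2 (CCA, Pro): 3 synonymous substitutions.
Codon 3 (AAG, Lys): 1 synonymous substitution.
Total: 2 + 3 + 1 = 6.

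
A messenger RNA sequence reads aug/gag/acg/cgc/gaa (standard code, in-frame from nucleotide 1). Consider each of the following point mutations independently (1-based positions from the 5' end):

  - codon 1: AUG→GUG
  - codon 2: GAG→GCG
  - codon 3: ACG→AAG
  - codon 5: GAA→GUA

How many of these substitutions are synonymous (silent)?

Codon 1: AUG (Met) → GUG (Val) — missense.
Codon 2: GAG (Glu) → GCG (Ala) — missense.
Codon 3: ACG (Thr) → AAG (Lys) — missense.
Codon 5: GAA (Glu) → GUA (Val) — missense.
Synonymous: 0 of 4.

0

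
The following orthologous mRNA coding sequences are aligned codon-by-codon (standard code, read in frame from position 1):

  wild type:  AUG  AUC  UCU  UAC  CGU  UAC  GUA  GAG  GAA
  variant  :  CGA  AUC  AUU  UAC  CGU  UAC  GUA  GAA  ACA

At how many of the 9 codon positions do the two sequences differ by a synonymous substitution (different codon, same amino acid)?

Codon 1: AUG Met / CGA Arg — nonsynonymous.
Codon 2: AUC Ile / AUC Ile — identical.
Codon 3: UCU Ser / AUU Ile — nonsynonymous.
Codon 4: UAC Tyr / UAC Tyr — identical.
Codon 5: CGU Arg / CGU Arg — identical.
Codon 6: UAC Tyr / UAC Tyr — identical.
Codon 7: GUA Val / GUA Val — identical.
Codon 8: GAG Glu / GAA Glu — synonymous.
Codon 9: GAA Glu / ACA Thr — nonsynonymous.
Synonymous differences: 1.

1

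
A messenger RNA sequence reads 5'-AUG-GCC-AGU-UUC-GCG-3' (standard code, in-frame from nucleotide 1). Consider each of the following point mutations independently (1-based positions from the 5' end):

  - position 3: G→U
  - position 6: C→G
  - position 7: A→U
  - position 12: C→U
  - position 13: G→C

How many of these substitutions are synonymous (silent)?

2

Codon 1: AUG (Met) → AUU (Ile) — missense.
Codon 2: GCC (Ala) → GCG (Ala) — synonymous.
Codon 3: AGU (Ser) → UGU (Cys) — missense.
Codon 4: UUC (Phe) → UUU (Phe) — synonymous.
Codon 5: GCG (Ala) → CCG (Pro) — missense.
Synonymous: 2 of 5.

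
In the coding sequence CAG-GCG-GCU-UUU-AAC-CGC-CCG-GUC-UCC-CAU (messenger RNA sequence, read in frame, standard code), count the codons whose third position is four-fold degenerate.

6

Codon 1 CAG (Gln): third position 2-fold.
Codon 2 GCG (Ala): third position 4-fold.
Codon 3 GCU (Ala): third position 4-fold.
Codon 4 UUU (Phe): third position 2-fold.
Codon 5 AAC (Asn): third position 2-fold.
Codon 6 CGC (Arg): third position 4-fold.
Codon 7 CCG (Pro): third position 4-fold.
Codon 8 GUC (Val): third position 4-fold.
Codon 9 UCC (Ser): third position 4-fold.
Codon 10 CAU (His): third position 2-fold.
Four-fold degenerate third positions: 6.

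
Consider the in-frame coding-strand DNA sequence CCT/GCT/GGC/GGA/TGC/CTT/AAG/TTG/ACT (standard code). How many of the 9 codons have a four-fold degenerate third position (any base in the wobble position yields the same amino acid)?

Codon 1 CCT (Pro): third position 4-fold.
Codon 2 GCT (Ala): third position 4-fold.
Codon 3 GGC (Gly): third position 4-fold.
Codon 4 GGA (Gly): third position 4-fold.
Codon 5 TGC (Cys): third position 2-fold.
Codon 6 CTT (Leu): third position 4-fold.
Codon 7 AAG (Lys): third position 2-fold.
Codon 8 TTG (Leu): third position 2-fold.
Codon 9 ACT (Thr): third position 4-fold.
Four-fold degenerate third positions: 6.

6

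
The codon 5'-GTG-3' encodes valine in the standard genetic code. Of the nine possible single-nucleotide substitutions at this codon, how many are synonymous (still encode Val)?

Position 1: none → 0 synonymous.
Position 2: none → 0 synonymous.
Position 3: GTT, GTC, GTA → 3 synonymous.
Total: 0 + 0 + 3 = 3.

3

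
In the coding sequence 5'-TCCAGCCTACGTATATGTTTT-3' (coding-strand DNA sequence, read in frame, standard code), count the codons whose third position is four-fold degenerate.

3

Codon 1 TCC (Ser): third position 4-fold.
Codon 2 AGC (Ser): third position 2-fold.
Codon 3 CTA (Leu): third position 4-fold.
Codon 4 CGT (Arg): third position 4-fold.
Codon 5 ATA (Ile): third position 3-fold.
Codon 6 TGT (Cys): third position 2-fold.
Codon 7 TTT (Phe): third position 2-fold.
Four-fold degenerate third positions: 3.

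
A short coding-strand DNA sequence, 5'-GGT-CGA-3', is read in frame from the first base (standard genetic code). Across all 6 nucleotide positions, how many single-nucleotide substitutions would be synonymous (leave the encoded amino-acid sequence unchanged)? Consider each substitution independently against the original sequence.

Codon 1 (GGT, Gly): 3 synonymous substitutions.
Codon 2 (CGA, Arg): 4 synonymous substitutions.
Total: 3 + 4 = 7.

7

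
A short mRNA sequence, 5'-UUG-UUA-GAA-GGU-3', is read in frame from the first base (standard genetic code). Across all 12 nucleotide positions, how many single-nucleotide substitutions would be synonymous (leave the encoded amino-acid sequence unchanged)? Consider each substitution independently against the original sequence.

Codon 1 (UUG, Leu): 2 synonymous substitutions.
Codon 2 (UUA, Leu): 2 synonymous substitutions.
Codon 3 (GAA, Glu): 1 synonymous substitution.
Codon 4 (GGU, Gly): 3 synonymous substitutions.
Total: 2 + 2 + 1 + 3 = 8.

8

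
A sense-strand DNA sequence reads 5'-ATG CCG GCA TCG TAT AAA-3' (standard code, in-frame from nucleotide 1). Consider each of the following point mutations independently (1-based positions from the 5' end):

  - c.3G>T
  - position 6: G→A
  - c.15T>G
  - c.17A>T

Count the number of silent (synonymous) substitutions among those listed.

Codon 1: ATG (Met) → ATT (Ile) — missense.
Codon 2: CCG (Pro) → CCA (Pro) — synonymous.
Codon 5: TAT (Tyr) → TAG (Stop) — nonsense.
Codon 6: AAA (Lys) → ATA (Ile) — missense.
Synonymous: 1 of 4.

1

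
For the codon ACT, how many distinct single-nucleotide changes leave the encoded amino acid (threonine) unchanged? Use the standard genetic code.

Position 1: none → 0 synonymous.
Position 2: none → 0 synonymous.
Position 3: ACC, ACA, ACG → 3 synonymous.
Total: 0 + 0 + 3 = 3.

3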